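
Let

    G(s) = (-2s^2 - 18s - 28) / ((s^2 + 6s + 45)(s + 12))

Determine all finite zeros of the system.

Set the numerator to zero: -2s^2 - 18s - 28 = 0, i.e. -2·(s^2 + 9s + 14) = 0.
Factoring: (s + 7)(s + 2) = 0.

s = -7, -2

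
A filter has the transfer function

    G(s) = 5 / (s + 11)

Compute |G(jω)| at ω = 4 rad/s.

|G(j4)| ≈ 0.4272

Substitute s = j4: numerator = 5, denominator = 11 + j4.
|G(j4)| = |5| / |11 + j4| = 5 / 11.705 ≈ 0.4272.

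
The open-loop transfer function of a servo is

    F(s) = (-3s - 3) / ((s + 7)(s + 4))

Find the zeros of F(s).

Set the numerator to zero: -3s - 3 = 0, i.e. -3·(s + 1) = 0.
So s = -1.

s = -1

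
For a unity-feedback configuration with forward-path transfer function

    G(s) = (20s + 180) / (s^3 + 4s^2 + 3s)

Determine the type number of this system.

Type 1

Factor s from the denominator: s^3 + 4s^2 + 3s = s·(s^2 + 4s + 3).
There is 1 pole at the origin, so the system is Type 1.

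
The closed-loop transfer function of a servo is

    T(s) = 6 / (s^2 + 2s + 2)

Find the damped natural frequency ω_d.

ω_d = 1 rad/s

Comparing s^2 + 2s + 2 to s^2 + 2ζωₙs + ωₙ²: ωₙ = √2 ≈ 1.414 rad/s and ζ = 2/(2·√2) ≈ 0.7071.
ζωₙ = 2/2 = 1, so ω_d = ωₙ√(1−ζ²) = √(ωₙ² − (ζωₙ)²) = √(2 − 1²) = √1 = 1 rad/s.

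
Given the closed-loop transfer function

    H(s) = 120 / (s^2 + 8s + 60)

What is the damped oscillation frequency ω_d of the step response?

Comparing s^2 + 8s + 60 to s^2 + 2ζωₙs + ωₙ²: ωₙ = √60 ≈ 7.746 rad/s and ζ = 8/(2·√60) ≈ 0.5164.
ζωₙ = 8/2 = 4, so ω_d = ωₙ√(1−ζ²) = √(ωₙ² − (ζωₙ)²) = √(60 − 4²) = √44 ≈ 6.633 rad/s.

ω_d ≈ 6.633 rad/s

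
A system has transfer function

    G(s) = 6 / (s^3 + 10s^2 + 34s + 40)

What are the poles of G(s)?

The poles are the roots of the denominator s^3 + 10s^2 + 34s + 40 = 0.
Trying s = -4: the polynomial evaluates to 0, so (s + 4) is a factor.
Dividing out leaves s^2 + 6s + 10 = 0.
The quadratic formula then gives s = -3 ± 1j.

s = -3 ± j, -4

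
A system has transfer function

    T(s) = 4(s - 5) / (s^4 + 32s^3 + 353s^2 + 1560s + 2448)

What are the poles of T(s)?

s = -4 ± j, -12, -12

The poles are the roots of the denominator s^4 + 32s^3 + 353s^2 + 1560s + 2448 = 0.
Trying s = -12: the polynomial evaluates to 0, so (s + 12) is a factor.
Dividing out leaves s^3 + 20s^2 + 113s + 204 = 0.
This factors further as (s^2 + 8s + 17)(s + 12) = 0.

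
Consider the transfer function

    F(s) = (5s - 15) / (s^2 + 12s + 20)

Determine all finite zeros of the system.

s = 3

Set the numerator to zero: 5s - 15 = 0, i.e. 5·(s - 3) = 0.
So s = 3.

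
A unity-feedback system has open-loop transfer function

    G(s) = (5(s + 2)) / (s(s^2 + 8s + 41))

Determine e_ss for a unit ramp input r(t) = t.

e_ss = 4.100

G(s) has one pole at the origin.
This is a Type 1 system. Kv = lim_{s→0} s·G(s) = 10/41.
e_ss = 1/Kv = 1/(10/41) = 41/10 ≈ 4.100.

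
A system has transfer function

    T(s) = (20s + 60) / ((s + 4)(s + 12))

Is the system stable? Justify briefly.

The poles can be read from the denominator factors: s = -4, -12.
Since all poles lie strictly in the left half-plane, the system is stable.

stable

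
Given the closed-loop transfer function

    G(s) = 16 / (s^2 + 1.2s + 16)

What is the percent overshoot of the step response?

%OS ≈ 62.1%

Comparing s^2 + 1.2s + 16 to s^2 + 2ζωₙs + ωₙ²: ωₙ = 4 rad/s and ζ = 1.2/(2·4) = 0.15.
%OS = 100·exp(−πζ/√(1−ζ²)) = 100·exp(−π·0.15/√(1−0.15²)) ≈ 62.1%.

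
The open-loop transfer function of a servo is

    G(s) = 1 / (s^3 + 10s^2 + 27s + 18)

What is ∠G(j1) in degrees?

At s = j1: numerator = 1, denominator = 8 + j26.
∠G = ∠num − ∠den = 0° − (72.897°) = -72.90°.

∠G(j1) ≈ -72.90°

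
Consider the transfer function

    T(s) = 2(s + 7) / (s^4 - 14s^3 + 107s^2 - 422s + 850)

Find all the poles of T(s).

The poles are the roots of the denominator s^4 - 14s^3 + 107s^2 - 422s + 850 = 0.
No real roots exist; factor into two real quadratics: (s^2 - 8s + 25)(s^2 - 6s + 34) = 0.
Each quadratic gives a conjugate pair via the quadratic formula.

s = 4 ± 3j, 3 ± 5j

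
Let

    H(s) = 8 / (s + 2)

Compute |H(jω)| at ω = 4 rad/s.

Substitute s = j4: numerator = 8, denominator = 2 + j4.
|H(j4)| = |8| / |2 + j4| = 8 / 4.4721 ≈ 1.789.

|H(j4)| ≈ 1.789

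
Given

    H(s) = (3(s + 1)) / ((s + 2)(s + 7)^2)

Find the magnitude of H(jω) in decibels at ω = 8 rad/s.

Substitute s = j8: numerator = 3 + j24, denominator = -926 + j104.
|H(j8)| = |3 + j24| / |-926 + j104| = 24.187 / 931.82 ≈ 0.02596.
In decibels: 20·log₁₀(0.02596) ≈ -31.7 dB.

|H(j8)|_dB ≈ -31.7 dB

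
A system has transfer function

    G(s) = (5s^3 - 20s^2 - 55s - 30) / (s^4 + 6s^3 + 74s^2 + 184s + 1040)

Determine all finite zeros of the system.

s = -1, -1, 6

Set the numerator to zero: 5s^3 - 20s^2 - 55s - 30 = 0, i.e. 5·(s^3 - 4s^2 - 11s - 6) = 0.
Factoring: (s + 1)^2(s - 6) = 0.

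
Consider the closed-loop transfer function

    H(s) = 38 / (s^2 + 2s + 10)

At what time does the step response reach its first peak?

Comparing s^2 + 2s + 10 to s^2 + 2ζωₙs + ωₙ²: ωₙ = √10 ≈ 3.162 rad/s and ζ = 2/(2·√10) ≈ 0.3162.
ζωₙ = 2/2 = 1, so ω_d = ωₙ√(1−ζ²) = √(ωₙ² − (ζωₙ)²) = √(10 − 1²) = √9 = 3 rad/s.
t_p = π/ω_d = π/3 ≈ 1.047 s.

t_p ≈ 1.047 s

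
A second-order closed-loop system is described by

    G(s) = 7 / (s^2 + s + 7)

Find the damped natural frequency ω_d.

Comparing s^2 + s + 7 to s^2 + 2ζωₙs + ωₙ²: ωₙ = √7 ≈ 2.646 rad/s and ζ = 1/(2·√7) ≈ 0.1890.
ζωₙ = 1/2 = 0.5, so ω_d = ωₙ√(1−ζ²) = √(ωₙ² − (ζωₙ)²) = √(7 − 0.5²) = √6.75 ≈ 2.598 rad/s.

ω_d ≈ 2.598 rad/s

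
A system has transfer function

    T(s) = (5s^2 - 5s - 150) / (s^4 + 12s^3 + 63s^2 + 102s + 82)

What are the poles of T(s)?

The poles are the roots of the denominator s^4 + 12s^3 + 63s^2 + 102s + 82 = 0.
No real roots exist; factor into two real quadratics: (s^2 + 2s + 2)(s^2 + 10s + 41) = 0.
Each quadratic gives a conjugate pair via the quadratic formula.

s = -1 + j, -1 - j, -5 + 4j, -5 - 4j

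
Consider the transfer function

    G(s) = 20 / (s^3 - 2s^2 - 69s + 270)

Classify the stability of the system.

The denominator s^3 - 2s^2 - 69s + 270 factors as (s - 5)(s - 6)(s + 9), giving poles at s = 5, 6, -9.
Since the pole(s) at s = 5, 6 lie in the right half-plane, the system is unstable.

unstable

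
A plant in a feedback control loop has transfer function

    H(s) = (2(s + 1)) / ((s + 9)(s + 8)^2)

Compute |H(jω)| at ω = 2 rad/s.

Substitute s = j2: numerator = 2 + j4, denominator = 476 + j408.
|H(j2)| = |2 + j4| / |476 + j408| = 4.4721 / 626.93 ≈ 0.007133.

|H(j2)| ≈ 0.007133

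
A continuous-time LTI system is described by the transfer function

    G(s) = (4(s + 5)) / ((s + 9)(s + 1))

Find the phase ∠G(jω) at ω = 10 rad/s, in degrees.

At s = j10: numerator = 20 + j40, denominator = -91 + j100.
∠G = ∠num − ∠den = 63.435° − (132.30°) = -68.87°.

∠G(j10) ≈ -68.87°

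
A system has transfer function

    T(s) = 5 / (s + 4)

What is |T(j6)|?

|T(j6)| ≈ 0.6934

Substitute s = j6: numerator = 5, denominator = 4 + j6.
|T(j6)| = |5| / |4 + j6| = 5 / 7.2111 ≈ 0.6934.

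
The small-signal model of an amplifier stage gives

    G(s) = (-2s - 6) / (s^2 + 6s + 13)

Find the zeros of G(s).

Set the numerator to zero: -2s - 6 = 0, i.e. -2·(s + 3) = 0.
So s = -3.

s = -3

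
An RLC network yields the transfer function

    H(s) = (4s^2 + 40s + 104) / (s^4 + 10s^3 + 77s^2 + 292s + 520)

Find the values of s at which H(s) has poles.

The poles are the roots of the denominator s^4 + 10s^3 + 77s^2 + 292s + 520 = 0.
No real roots exist; factor into two real quadratics: (s^2 + 6s + 13)(s^2 + 4s + 40) = 0.
Each quadratic gives a conjugate pair via the quadratic formula.

s = -3 ± 2j, -2 ± 6j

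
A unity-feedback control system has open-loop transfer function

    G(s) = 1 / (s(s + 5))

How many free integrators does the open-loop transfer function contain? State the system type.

The denominator has 1 factor of s at the origin (free integrator), so this is a Type 1 system.

Type 1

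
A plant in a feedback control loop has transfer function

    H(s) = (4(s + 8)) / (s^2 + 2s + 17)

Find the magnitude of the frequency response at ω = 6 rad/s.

|H(j6)| ≈ 1.780

Substitute s = j6: numerator = 32 + j24, denominator = -19 + j12.
|H(j6)| = |32 + j24| / |-19 + j12| = 40 / 22.472 ≈ 1.780.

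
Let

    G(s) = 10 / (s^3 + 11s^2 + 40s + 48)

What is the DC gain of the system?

G(0) = 5/24 ≈ 0.2083

Set s = 0: G(0) = (10) / (48) = 5/24.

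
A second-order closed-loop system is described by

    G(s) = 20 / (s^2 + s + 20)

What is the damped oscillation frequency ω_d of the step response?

Comparing s^2 + s + 20 to s^2 + 2ζωₙs + ωₙ²: ωₙ = √20 ≈ 4.472 rad/s and ζ = 1/(2·√20) ≈ 0.1118.
ζωₙ = 1/2 = 0.5, so ω_d = ωₙ√(1−ζ²) = √(ωₙ² − (ζωₙ)²) = √(20 − 0.5²) = √19.75 ≈ 4.444 rad/s.

ω_d ≈ 4.444 rad/s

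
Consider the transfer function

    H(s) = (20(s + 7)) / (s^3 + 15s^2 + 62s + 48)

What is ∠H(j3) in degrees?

At s = j3: numerator = 140 + j60, denominator = -87 + j159.
∠H = ∠num − ∠den = 23.199° − (118.69°) = -95.49°.

∠H(j3) ≈ -95.49°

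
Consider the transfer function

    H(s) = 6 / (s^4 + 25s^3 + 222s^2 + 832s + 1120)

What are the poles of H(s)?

s = -4, -7, -4, -10

The poles are the roots of the denominator s^4 + 25s^3 + 222s^2 + 832s + 1120 = 0.
Trying s = -4: the polynomial evaluates to 0, so (s + 4) is a factor.
Dividing out leaves s^3 + 21s^2 + 138s + 280 = 0.
This factors further as (s + 7)(s + 4)(s + 10) = 0.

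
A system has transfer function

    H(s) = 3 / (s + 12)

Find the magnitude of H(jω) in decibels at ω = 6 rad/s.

|H(j6)|_dB ≈ -13.0 dB

Substitute s = j6: numerator = 3, denominator = 12 + j6.
|H(j6)| = |3| / |12 + j6| = 3 / 13.416 ≈ 0.2236.
In decibels: 20·log₁₀(0.2236) ≈ -13.0 dB.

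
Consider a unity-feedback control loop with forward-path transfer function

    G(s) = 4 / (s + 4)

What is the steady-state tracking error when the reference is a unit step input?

G(s) has no poles at the origin.
This is a Type 0 system. Kp = lim_{s→0} G(s) = 4/4 = 1.
e_ss = 1/(1 + Kp) = 1/(1 + 1) = 1/2 ≈ 0.5000.

e_ss = 0.5000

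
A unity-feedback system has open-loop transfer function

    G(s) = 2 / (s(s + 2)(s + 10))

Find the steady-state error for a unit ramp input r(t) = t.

G(s) has one pole at the origin.
This is a Type 1 system. Kv = lim_{s→0} s·G(s) = 2/20 = 1/10.
e_ss = 1/Kv = 1/(1/10) = 10.

e_ss = 10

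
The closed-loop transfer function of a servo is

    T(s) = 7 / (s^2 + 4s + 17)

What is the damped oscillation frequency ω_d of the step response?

ω_d ≈ 3.606 rad/s

Comparing s^2 + 4s + 17 to s^2 + 2ζωₙs + ωₙ²: ωₙ = √17 ≈ 4.123 rad/s and ζ = 4/(2·√17) ≈ 0.4851.
ζωₙ = 4/2 = 2, so ω_d = ωₙ√(1−ζ²) = √(ωₙ² − (ζωₙ)²) = √(17 − 2²) = √13 ≈ 3.606 rad/s.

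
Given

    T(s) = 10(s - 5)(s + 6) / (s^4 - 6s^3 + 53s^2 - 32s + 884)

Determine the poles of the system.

s = 4 + 6j, 4 - 6j, -1 + 4j, -1 - 4j

The poles are the roots of the denominator s^4 - 6s^3 + 53s^2 - 32s + 884 = 0.
No real roots exist; factor into two real quadratics: (s^2 - 8s + 52)(s^2 + 2s + 17) = 0.
Each quadratic gives a conjugate pair via the quadratic formula.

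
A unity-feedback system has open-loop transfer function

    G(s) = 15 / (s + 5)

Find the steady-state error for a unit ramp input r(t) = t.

G(s) has no poles at the origin.
This is a Type 0 system; Kv = lim_{s→0} s·G(s) = 0, so the steady-state error for a ramp input is infinite.

e_ss = ∞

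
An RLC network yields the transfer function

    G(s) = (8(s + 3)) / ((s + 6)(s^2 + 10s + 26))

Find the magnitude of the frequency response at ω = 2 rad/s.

|G(j2)| ≈ 0.1534

Substitute s = j2: numerator = 24 + j16, denominator = 92 + j164.
|G(j2)| = |24 + j16| / |92 + j164| = 28.844 / 188.04 ≈ 0.1534.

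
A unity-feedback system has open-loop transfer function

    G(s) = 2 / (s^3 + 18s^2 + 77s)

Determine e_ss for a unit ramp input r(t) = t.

G(s) has one pole at the origin.
This is a Type 1 system. Kv = lim_{s→0} s·G(s) = 2/77.
e_ss = 1/Kv = 1/(2/77) = 77/2 ≈ 38.50.

e_ss = 38.50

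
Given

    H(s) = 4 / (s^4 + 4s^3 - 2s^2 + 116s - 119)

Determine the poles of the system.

The poles are the roots of the denominator s^4 + 4s^3 - 2s^2 + 116s - 119 = 0.
Trying s = -7: the polynomial evaluates to 0, so (s + 7) is a factor.
Dividing out leaves s^3 - 3s^2 + 19s - 17 = 0.
This factors further as (s^2 - 2s + 17)(s - 1) = 0.

s = 1 ± 4j, -7, 1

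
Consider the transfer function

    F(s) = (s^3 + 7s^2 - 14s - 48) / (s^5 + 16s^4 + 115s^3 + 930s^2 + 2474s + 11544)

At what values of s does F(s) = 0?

Set the numerator to zero: s^3 + 7s^2 - 14s - 48 = 0.
Factoring: (s + 8)(s + 2)(s - 3) = 0.

s = -8, -2, 3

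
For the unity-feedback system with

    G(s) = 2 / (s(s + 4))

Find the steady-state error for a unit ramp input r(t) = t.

e_ss = 2

G(s) has one pole at the origin.
This is a Type 1 system. Kv = lim_{s→0} s·G(s) = 2/4 = 1/2.
e_ss = 1/Kv = 1/(1/2) = 2.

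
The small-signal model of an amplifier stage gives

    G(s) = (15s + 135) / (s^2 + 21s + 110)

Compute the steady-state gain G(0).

Set s = 0: G(0) = (135) / (110) = 27/22.

G(0) = 27/22 ≈ 1.227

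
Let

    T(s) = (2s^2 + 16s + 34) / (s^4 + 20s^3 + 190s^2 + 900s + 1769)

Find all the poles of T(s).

The poles are the roots of the denominator s^4 + 20s^3 + 190s^2 + 900s + 1769 = 0.
No real roots exist; factor into two real quadratics: (s^2 + 10s + 61)(s^2 + 10s + 29) = 0.
Each quadratic gives a conjugate pair via the quadratic formula.

s = -5 ± 6j, -5 ± 2j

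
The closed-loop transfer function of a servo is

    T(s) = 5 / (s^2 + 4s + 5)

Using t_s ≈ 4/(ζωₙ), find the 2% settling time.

Comparing s^2 + 4s + 5 to s^2 + 2ζωₙs + ωₙ²: ωₙ = √5 ≈ 2.236 rad/s and ζ = 4/(2·√5) ≈ 0.8944.
ζωₙ = 4/2 = 2, so t_s ≈ 4/(ζωₙ) = 4/2 = 2 s.

t_s ≈ 2 s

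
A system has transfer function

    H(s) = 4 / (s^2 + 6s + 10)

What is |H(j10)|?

|H(j10)| ≈ 0.03698

Substitute s = j10: numerator = 4, denominator = -90 + j60.
|H(j10)| = |4| / |-90 + j60| = 4 / 108.17 ≈ 0.03698.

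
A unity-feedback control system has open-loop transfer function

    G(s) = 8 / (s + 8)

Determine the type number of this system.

The denominator has no factor of s at the origin — no free integrator — so this is a Type 0 system.

Type 0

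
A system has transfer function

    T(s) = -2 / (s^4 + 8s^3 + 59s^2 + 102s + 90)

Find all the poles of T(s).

s = -1 ± j, -3 ± 6j

The poles are the roots of the denominator s^4 + 8s^3 + 59s^2 + 102s + 90 = 0.
No real roots exist; factor into two real quadratics: (s^2 + 2s + 2)(s^2 + 6s + 45) = 0.
Each quadratic gives a conjugate pair via the quadratic formula.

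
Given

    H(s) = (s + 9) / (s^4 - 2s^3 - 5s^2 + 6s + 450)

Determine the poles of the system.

s = 4 + 3j, 4 - 3j, -3 + 3j, -3 - 3j

The poles are the roots of the denominator s^4 - 2s^3 - 5s^2 + 6s + 450 = 0.
No real roots exist; factor into two real quadratics: (s^2 - 8s + 25)(s^2 + 6s + 18) = 0.
Each quadratic gives a conjugate pair via the quadratic formula.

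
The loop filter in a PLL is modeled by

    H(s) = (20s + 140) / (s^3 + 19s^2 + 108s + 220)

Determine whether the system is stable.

The denominator s^3 + 19s^2 + 108s + 220 factors as (s^2 + 8s + 20)(s + 11), giving poles at s = -4 + 2j, -4 - 2j, -11.
Since all poles lie strictly in the left half-plane, the system is stable.

stable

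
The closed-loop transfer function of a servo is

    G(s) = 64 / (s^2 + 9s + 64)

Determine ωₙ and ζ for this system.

Compare the denominator to the standard form s^2 + 2ζωₙs + ωₙ².
ωₙ² = 64, so ωₙ = 8 rad/s.
2ζωₙ = 9, so ζ = 9/(2·8) = 0.5625.
With ζ = 0.5625 the response is underdamped.

ωₙ = 8 rad/s, ζ = 0.5625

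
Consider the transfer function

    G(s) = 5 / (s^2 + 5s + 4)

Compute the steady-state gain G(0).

Set s = 0: G(0) = (5) / (4) = 5/4.

G(0) = 5/4 ≈ 1.250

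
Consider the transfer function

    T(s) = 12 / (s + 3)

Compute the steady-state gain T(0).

T(0) = 4

Set s = 0: T(0) = (12) / (3) = 4.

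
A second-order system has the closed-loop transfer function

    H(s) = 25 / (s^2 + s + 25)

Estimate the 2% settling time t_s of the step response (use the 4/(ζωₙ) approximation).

Comparing s^2 + s + 25 to s^2 + 2ζωₙs + ωₙ²: ωₙ = 5 rad/s and ζ = 1/(2·5) = 0.1.
ζωₙ = 1/2 = 0.5, so t_s ≈ 4/(ζωₙ) = 4/0.5 = 8 s.

t_s ≈ 8 s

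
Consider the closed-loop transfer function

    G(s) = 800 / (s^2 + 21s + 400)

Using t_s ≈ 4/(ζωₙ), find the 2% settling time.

t_s ≈ 0.3810 s

Comparing s^2 + 21s + 400 to s^2 + 2ζωₙs + ωₙ²: ωₙ = 20 rad/s and ζ = 21/(2·20) = 0.525.
ζωₙ = 21/2 = 10.5, so t_s ≈ 4/(ζωₙ) = 4/10.5 ≈ 0.3810 s.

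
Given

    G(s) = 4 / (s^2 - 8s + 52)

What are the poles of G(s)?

s = 4 ± 6j

The poles are the roots of the denominator s^2 - 8s + 52 = 0.
Using the quadratic formula: s = (8 ± √(-144))/2 = 4 ± 6j.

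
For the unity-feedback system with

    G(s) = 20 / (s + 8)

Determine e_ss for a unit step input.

e_ss = 0.2857

G(s) has no poles at the origin.
This is a Type 0 system. Kp = lim_{s→0} G(s) = 20/8 = 5/2.
e_ss = 1/(1 + Kp) = 1/(1 + 5/2) = 2/7 ≈ 0.2857.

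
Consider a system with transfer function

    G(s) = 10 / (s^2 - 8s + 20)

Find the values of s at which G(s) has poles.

s = 4 ± 2j

The poles are the roots of the denominator s^2 - 8s + 20 = 0.
Using the quadratic formula: s = (8 ± √(-16))/2 = 4 ± 2j.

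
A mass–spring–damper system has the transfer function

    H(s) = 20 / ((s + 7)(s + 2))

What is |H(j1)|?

Substitute s = j1: numerator = 20, denominator = 13 + j9.
|H(j1)| = |20| / |13 + j9| = 20 / 15.811 ≈ 1.265.

|H(j1)| ≈ 1.265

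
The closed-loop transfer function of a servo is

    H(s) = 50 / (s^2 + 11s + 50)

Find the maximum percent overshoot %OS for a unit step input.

%OS ≈ 2.05%

Comparing s^2 + 11s + 50 to s^2 + 2ζωₙs + ωₙ²: ωₙ = √50 ≈ 7.071 rad/s and ζ = 11/(2·√50) ≈ 0.7778.
%OS = 100·exp(−πζ/√(1−ζ²)) = 100·exp(−π·0.7778/√(1−0.7778²)) ≈ 2.05%.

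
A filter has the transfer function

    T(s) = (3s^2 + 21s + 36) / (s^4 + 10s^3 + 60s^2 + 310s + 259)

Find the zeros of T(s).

Set the numerator to zero: 3s^2 + 21s + 36 = 0, i.e. 3·(s^2 + 7s + 12) = 0.
Factoring: (s + 3)(s + 4) = 0.

s = -3, -4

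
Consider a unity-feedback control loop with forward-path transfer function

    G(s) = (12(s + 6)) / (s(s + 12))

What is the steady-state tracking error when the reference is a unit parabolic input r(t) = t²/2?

G(s) has one pole at the origin.
This is a Type 1 system; Ka = lim_{s→0} s^2·G(s) = 0, so the steady-state error for a parabola input is infinite.

e_ss = ∞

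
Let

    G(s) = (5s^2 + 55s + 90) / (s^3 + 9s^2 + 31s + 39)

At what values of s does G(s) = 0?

s = -9, -2

Set the numerator to zero: 5s^2 + 55s + 90 = 0, i.e. 5·(s^2 + 11s + 18) = 0.
Factoring: (s + 9)(s + 2) = 0.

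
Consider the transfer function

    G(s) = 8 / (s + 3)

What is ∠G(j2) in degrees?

∠G(j2) ≈ -33.69°

At s = j2: numerator = 8, denominator = 3 + j2.
∠G = ∠num − ∠den = 0° − (33.690°) = -33.69°.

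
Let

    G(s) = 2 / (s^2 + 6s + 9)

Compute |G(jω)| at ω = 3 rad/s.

|G(j3)| ≈ 0.1111

Substitute s = j3: numerator = 2, denominator = j18.
|G(j3)| = |2| / |j18| = 2 / 18 ≈ 0.1111.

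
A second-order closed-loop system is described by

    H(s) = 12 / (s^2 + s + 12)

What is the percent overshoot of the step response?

Comparing s^2 + s + 12 to s^2 + 2ζωₙs + ωₙ²: ωₙ = √12 ≈ 3.464 rad/s and ζ = 1/(2·√12) ≈ 0.1443.
%OS = 100·exp(−πζ/√(1−ζ²)) = 100·exp(−π·0.1443/√(1−0.1443²)) ≈ 63.2%.

%OS ≈ 63.2%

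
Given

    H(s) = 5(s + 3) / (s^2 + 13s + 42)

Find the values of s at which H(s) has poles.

s = -6, -7

The poles are the roots of the denominator s^2 + 13s + 42 = 0.
Factoring: (s + 6)(s + 7) = 0, so s = -6 and s = -7.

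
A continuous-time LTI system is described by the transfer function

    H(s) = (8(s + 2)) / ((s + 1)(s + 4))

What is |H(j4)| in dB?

|H(j4)|_dB ≈ 3.72 dB

Substitute s = j4: numerator = 16 + j32, denominator = -12 + j20.
|H(j4)| = |16 + j32| / |-12 + j20| = 35.777 / 23.324 ≈ 1.534.
In decibels: 20·log₁₀(1.534) ≈ 3.72 dB.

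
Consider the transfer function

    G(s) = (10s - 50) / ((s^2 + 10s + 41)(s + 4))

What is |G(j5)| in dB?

Substitute s = j5: numerator = -50 + j50, denominator = -186 + j280.
|G(j5)| = |-50 + j50| / |-186 + j280| = 70.711 / 336.15 ≈ 0.2104.
In decibels: 20·log₁₀(0.2104) ≈ -13.5 dB.

|G(j5)|_dB ≈ -13.5 dB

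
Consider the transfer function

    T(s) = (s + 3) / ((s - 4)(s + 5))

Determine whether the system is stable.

The poles can be read from the denominator factors: s = 4, -5.
Since the pole(s) at s = 4 lie in the right half-plane, the system is unstable.

unstable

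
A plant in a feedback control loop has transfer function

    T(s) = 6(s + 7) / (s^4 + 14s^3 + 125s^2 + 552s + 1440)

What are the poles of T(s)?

The poles are the roots of the denominator s^4 + 14s^3 + 125s^2 + 552s + 1440 = 0.
No real roots exist; factor into two real quadratics: (s^2 + 6s + 45)(s^2 + 8s + 32) = 0.
Each quadratic gives a conjugate pair via the quadratic formula.

s = -3 ± 6j, -4 ± 4j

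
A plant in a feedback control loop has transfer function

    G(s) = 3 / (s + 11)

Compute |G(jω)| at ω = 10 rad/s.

|G(j10)| ≈ 0.2018

Substitute s = j10: numerator = 3, denominator = 11 + j10.
|G(j10)| = |3| / |11 + j10| = 3 / 14.866 ≈ 0.2018.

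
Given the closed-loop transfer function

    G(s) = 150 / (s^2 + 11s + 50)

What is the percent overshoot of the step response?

Comparing s^2 + 11s + 50 to s^2 + 2ζωₙs + ωₙ²: ωₙ = √50 ≈ 7.071 rad/s and ζ = 11/(2·√50) ≈ 0.7778.
%OS = 100·exp(−πζ/√(1−ζ²)) = 100·exp(−π·0.7778/√(1−0.7778²)) ≈ 2.05%.

%OS ≈ 2.05%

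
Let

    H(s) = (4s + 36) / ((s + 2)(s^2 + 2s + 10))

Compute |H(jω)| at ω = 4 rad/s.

Substitute s = j4: numerator = 36 + j16, denominator = -44 - j8.
|H(j4)| = |36 + j16| / |-44 - j8| = 39.395 / 44.721 ≈ 0.8809.

|H(j4)| ≈ 0.8809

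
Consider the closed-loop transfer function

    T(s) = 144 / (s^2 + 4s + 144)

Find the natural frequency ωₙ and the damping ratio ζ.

ωₙ = 12 rad/s, ζ ≈ 0.1667

Compare the denominator to the standard form s^2 + 2ζωₙs + ωₙ².
ωₙ² = 144, so ωₙ = 12 rad/s.
2ζωₙ = 4, so ζ = 4/(2·12) ≈ 0.1667.
With ζ = 0.1667 the response is underdamped.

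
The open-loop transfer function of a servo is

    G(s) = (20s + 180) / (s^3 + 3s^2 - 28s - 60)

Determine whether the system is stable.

The denominator s^3 + 3s^2 - 28s - 60 factors as (s + 6)(s - 5)(s + 2), giving poles at s = -6, 5, -2.
Since the pole(s) at s = 5 lie in the right half-plane, the system is unstable.

unstable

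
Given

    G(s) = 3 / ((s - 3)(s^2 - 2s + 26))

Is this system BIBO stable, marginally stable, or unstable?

The poles can be read from the denominator factors: s = 3, 1 ± 5j.
Since the pole(s) at s = 3, 1 ± 5j lie in the right half-plane, the system is unstable.

unstable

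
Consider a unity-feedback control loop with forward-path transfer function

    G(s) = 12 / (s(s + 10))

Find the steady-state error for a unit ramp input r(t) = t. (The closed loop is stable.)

e_ss = 0.8333

G(s) has one pole at the origin.
This is a Type 1 system. Kv = lim_{s→0} s·G(s) = 12/10 = 6/5.
e_ss = 1/Kv = 1/(6/5) = 5/6 ≈ 0.8333.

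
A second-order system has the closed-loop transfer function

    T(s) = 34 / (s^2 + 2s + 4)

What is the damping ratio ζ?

Compare the denominator to the standard form s^2 + 2ζωₙs + ωₙ².
ωₙ² = 4, so ωₙ = 2 rad/s.
2ζωₙ = 2, so ζ = 2/(2·2) = 0.5.

ζ = 0.5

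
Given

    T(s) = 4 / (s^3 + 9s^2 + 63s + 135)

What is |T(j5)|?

|T(j5)| ≈ 0.01903

Substitute s = j5: numerator = 4, denominator = -90 + j190.
|T(j5)| = |4| / |-90 + j190| = 4 / 210.24 ≈ 0.01903.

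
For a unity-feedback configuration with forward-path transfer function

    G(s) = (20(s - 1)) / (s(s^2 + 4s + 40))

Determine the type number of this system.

The denominator has 1 factor of s at the origin (free integrator), so this is a Type 1 system.

Type 1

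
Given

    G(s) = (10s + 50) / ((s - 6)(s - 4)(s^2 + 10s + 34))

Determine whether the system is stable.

The poles can be read from the denominator factors: s = 6, 4, -5 ± 3j.
Since the pole(s) at s = 6, 4 lie in the right half-plane, the system is unstable.

unstable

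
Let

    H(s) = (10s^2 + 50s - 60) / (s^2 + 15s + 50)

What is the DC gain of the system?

H(0) = -6/5 ≈ -1.200

Set s = 0: H(0) = (-60) / (50) = -6/5.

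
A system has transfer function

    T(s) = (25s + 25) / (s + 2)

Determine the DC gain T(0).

T(0) = 25/2 ≈ 12.50

Set s = 0: T(0) = (25) / (2) = 25/2.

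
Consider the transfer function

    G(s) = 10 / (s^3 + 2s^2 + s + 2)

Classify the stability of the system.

The denominator s^3 + 2s^2 + s + 2 factors as (s^2 + 1)(s + 2), giving poles at s = ±j, -2.
Since the simple pole(s) at s = ±j lie on the jω-axis with none in the right half-plane, the system is marginally stable.

marginally stable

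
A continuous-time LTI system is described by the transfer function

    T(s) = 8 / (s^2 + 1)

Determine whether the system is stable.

The poles can be read from the denominator factors: s = ±j.
Since the simple pole(s) at s = j, -j lie on the jω-axis with none in the right half-plane, the system is marginally stable.

marginally stable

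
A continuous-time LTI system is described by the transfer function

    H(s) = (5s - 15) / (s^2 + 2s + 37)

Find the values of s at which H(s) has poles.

s = -1 ± 6j

The poles are the roots of the denominator s^2 + 2s + 37 = 0.
Using the quadratic formula: s = (-2 ± √(-144))/2 = -1 ± 6j.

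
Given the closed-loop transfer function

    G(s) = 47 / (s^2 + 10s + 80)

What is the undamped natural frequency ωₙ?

Compare the denominator to the standard form s^2 + 2ζωₙs + ωₙ².
ωₙ² = 80, so ωₙ = √80 ≈ 8.944 rad/s.

ωₙ ≈ 8.944 rad/s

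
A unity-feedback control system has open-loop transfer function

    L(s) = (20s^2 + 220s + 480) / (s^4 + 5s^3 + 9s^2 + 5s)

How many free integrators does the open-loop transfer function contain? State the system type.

Factor s from the denominator: s^4 + 5s^3 + 9s^2 + 5s = s·(s^3 + 5s^2 + 9s + 5).
There is 1 pole at the origin, so the system is Type 1.

Type 1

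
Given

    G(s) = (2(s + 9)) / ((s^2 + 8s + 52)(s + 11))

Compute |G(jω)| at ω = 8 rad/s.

Substitute s = j8: numerator = 18 + j16, denominator = -644 + j608.
|G(j8)| = |18 + j16| / |-644 + j608| = 24.083 / 885.66 ≈ 0.02719.

|G(j8)| ≈ 0.02719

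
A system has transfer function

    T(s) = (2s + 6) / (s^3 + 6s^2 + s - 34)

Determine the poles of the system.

s = -4 ± j, 2

The poles are the roots of the denominator s^3 + 6s^2 + s - 34 = 0.
Trying s = 2: the polynomial evaluates to 0, so (s - 2) is a factor.
Dividing out leaves s^2 + 8s + 17 = 0.
The quadratic formula then gives s = -4 ± 1j.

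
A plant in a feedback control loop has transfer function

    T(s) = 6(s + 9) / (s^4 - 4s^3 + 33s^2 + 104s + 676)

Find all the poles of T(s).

s = 4 ± 6j, -2 ± 3j

The poles are the roots of the denominator s^4 - 4s^3 + 33s^2 + 104s + 676 = 0.
No real roots exist; factor into two real quadratics: (s^2 - 8s + 52)(s^2 + 4s + 13) = 0.
Each quadratic gives a conjugate pair via the quadratic formula.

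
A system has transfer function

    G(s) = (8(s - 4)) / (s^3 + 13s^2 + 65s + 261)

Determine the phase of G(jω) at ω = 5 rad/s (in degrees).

∠G(j5) ≈ 20.92°

At s = j5: numerator = -32 + j40, denominator = -64 + j200.
∠G = ∠num − ∠den = 128.66° − (107.74°) = 20.92°.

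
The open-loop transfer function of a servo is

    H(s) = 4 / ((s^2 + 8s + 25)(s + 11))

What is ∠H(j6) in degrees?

At s = j6: numerator = 4, denominator = -409 + j462.
∠H = ∠num − ∠den = 0° − (131.52°) = -131.5°.

∠H(j6) ≈ -131.5°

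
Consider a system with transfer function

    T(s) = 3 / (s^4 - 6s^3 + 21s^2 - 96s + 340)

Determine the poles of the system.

s = 4 ± 2j, -1 ± 4j

The poles are the roots of the denominator s^4 - 6s^3 + 21s^2 - 96s + 340 = 0.
No real roots exist; factor into two real quadratics: (s^2 - 8s + 20)(s^2 + 2s + 17) = 0.
Each quadratic gives a conjugate pair via the quadratic formula.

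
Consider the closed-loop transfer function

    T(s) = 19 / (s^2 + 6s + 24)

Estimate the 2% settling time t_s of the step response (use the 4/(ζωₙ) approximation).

Comparing s^2 + 6s + 24 to s^2 + 2ζωₙs + ωₙ²: ωₙ = √24 ≈ 4.899 rad/s and ζ = 6/(2·√24) ≈ 0.6124.
ζωₙ = 6/2 = 3, so t_s ≈ 4/(ζωₙ) = 4/3 ≈ 1.333 s.

t_s ≈ 1.333 s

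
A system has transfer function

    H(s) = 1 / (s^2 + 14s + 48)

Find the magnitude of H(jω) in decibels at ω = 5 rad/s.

Substitute s = j5: numerator = 1, denominator = 23 + j70.
|H(j5)| = |1| / |23 + j70| = 1 / 73.682 ≈ 0.01357.
In decibels: 20·log₁₀(0.01357) ≈ -37.3 dB.

|H(j5)|_dB ≈ -37.3 dB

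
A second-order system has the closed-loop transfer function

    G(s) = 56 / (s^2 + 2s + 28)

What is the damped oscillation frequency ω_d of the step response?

ω_d ≈ 5.196 rad/s

Comparing s^2 + 2s + 28 to s^2 + 2ζωₙs + ωₙ²: ωₙ = √28 ≈ 5.292 rad/s and ζ = 2/(2·√28) ≈ 0.1890.
ζωₙ = 2/2 = 1, so ω_d = ωₙ√(1−ζ²) = √(ωₙ² − (ζωₙ)²) = √(28 − 1²) = √27 ≈ 5.196 rad/s.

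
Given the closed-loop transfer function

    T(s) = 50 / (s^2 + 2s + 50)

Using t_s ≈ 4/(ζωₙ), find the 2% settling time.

t_s ≈ 4 s

Comparing s^2 + 2s + 50 to s^2 + 2ζωₙs + ωₙ²: ωₙ = √50 ≈ 7.071 rad/s and ζ = 2/(2·√50) ≈ 0.1414.
ζωₙ = 2/2 = 1, so t_s ≈ 4/(ζωₙ) = 4/1 = 4 s.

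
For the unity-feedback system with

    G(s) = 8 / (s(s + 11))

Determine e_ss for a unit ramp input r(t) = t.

G(s) has one pole at the origin.
This is a Type 1 system. Kv = lim_{s→0} s·G(s) = 8/11.
e_ss = 1/Kv = 1/(8/11) = 11/8 ≈ 1.375.

e_ss = 1.375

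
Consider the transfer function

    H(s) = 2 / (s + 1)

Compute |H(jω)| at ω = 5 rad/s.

|H(j5)| ≈ 0.3922

Substitute s = j5: numerator = 2, denominator = 1 + j5.
|H(j5)| = |2| / |1 + j5| = 2 / 5.0990 ≈ 0.3922.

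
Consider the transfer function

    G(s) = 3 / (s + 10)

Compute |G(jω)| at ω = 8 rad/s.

|G(j8)| ≈ 0.2343

Substitute s = j8: numerator = 3, denominator = 10 + j8.
|G(j8)| = |3| / |10 + j8| = 3 / 12.806 ≈ 0.2343.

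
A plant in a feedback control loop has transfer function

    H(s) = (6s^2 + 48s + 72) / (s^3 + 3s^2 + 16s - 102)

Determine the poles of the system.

s = -3 + 5j, -3 - 5j, 3

The poles are the roots of the denominator s^3 + 3s^2 + 16s - 102 = 0.
Trying s = 3: the polynomial evaluates to 0, so (s - 3) is a factor.
Dividing out leaves s^2 + 6s + 34 = 0.
The quadratic formula then gives s = -3 ± 5j.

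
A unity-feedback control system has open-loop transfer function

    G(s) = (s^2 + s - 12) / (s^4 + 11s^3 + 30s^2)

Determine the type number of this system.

Type 2

Factor s from the denominator: s^4 + 11s^3 + 30s^2 = s^2·(s^2 + 11s + 30).
There are 2 poles at the origin, so the system is Type 2.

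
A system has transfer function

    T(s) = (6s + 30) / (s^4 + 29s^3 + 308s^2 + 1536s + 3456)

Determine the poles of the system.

The poles are the roots of the denominator s^4 + 29s^3 + 308s^2 + 1536s + 3456 = 0.
Trying s = -9: the polynomial evaluates to 0, so (s + 9) is a factor.
Dividing out leaves s^3 + 20s^2 + 128s + 384 = 0.
This factors further as (s^2 + 8s + 32)(s + 12) = 0.

s = -4 + 4j, -4 - 4j, -9, -12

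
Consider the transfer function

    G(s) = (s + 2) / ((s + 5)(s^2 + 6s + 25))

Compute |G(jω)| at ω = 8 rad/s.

|G(j8)| ≈ 0.01413

Substitute s = j8: numerator = 2 + j8, denominator = -579 - j72.
|G(j8)| = |2 + j8| / |-579 - j72| = 8.2462 / 583.46 ≈ 0.01413.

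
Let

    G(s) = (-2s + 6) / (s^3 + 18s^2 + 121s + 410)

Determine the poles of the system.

The poles are the roots of the denominator s^3 + 18s^2 + 121s + 410 = 0.
Trying s = -10: the polynomial evaluates to 0, so (s + 10) is a factor.
Dividing out leaves s^2 + 8s + 41 = 0.
The quadratic formula then gives s = -4 ± 5j.

s = -4 ± 5j, -10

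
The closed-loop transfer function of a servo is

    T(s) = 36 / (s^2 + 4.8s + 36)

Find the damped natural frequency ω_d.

ω_d ≈ 5.499 rad/s

Comparing s^2 + 4.8s + 36 to s^2 + 2ζωₙs + ωₙ²: ωₙ = 6 rad/s and ζ = 4.8/(2·6) = 0.4.
ζωₙ = 4.8/2 = 2.4, so ω_d = ωₙ√(1−ζ²) = √(ωₙ² − (ζωₙ)²) = √(36 − 2.4²) = √30.24 ≈ 5.499 rad/s.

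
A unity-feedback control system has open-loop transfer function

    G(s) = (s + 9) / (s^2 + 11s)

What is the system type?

Type 1

Factor s from the denominator: s^2 + 11s = s·(s + 11).
There is 1 pole at the origin, so the system is Type 1.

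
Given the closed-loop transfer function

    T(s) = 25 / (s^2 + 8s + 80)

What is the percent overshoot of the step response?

Comparing s^2 + 8s + 80 to s^2 + 2ζωₙs + ωₙ²: ωₙ = √80 ≈ 8.944 rad/s and ζ = 8/(2·√80) ≈ 0.4472.
%OS = 100·exp(−πζ/√(1−ζ²)) = 100·exp(−π·0.4472/√(1−0.4472²)) ≈ 20.8%.

%OS ≈ 20.8%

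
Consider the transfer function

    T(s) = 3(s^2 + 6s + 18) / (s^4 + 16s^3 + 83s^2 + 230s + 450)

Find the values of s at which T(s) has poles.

s = -1 + 3j, -1 - 3j, -5, -9

The poles are the roots of the denominator s^4 + 16s^3 + 83s^2 + 230s + 450 = 0.
Trying s = -5: the polynomial evaluates to 0, so (s + 5) is a factor.
Dividing out leaves s^3 + 11s^2 + 28s + 90 = 0.
This factors further as (s^2 + 2s + 10)(s + 9) = 0.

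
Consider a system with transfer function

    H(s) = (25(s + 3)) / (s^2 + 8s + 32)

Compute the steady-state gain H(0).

Set s = 0: H(0) = (75) / (32) = 75/32.

H(0) = 75/32 ≈ 2.344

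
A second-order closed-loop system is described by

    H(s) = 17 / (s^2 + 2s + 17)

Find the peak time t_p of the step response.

Comparing s^2 + 2s + 17 to s^2 + 2ζωₙs + ωₙ²: ωₙ = √17 ≈ 4.123 rad/s and ζ = 2/(2·√17) ≈ 0.2425.
ζωₙ = 2/2 = 1, so ω_d = ωₙ√(1−ζ²) = √(ωₙ² − (ζωₙ)²) = √(17 − 1²) = √16 = 4 rad/s.
t_p = π/ω_d = π/4 ≈ 0.7854 s.

t_p ≈ 0.7854 s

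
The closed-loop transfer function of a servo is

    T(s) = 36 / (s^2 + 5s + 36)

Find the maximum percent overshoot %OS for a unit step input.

%OS ≈ 23.7%

Comparing s^2 + 5s + 36 to s^2 + 2ζωₙs + ωₙ²: ωₙ = 6 rad/s and ζ = 5/(2·6) ≈ 0.4167.
%OS = 100·exp(−πζ/√(1−ζ²)) = 100·exp(−π·0.4167/√(1−0.4167²)) ≈ 23.7%.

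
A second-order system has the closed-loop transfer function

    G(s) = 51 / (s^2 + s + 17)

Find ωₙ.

Compare the denominator to the standard form s^2 + 2ζωₙs + ωₙ².
ωₙ² = 17, so ωₙ = √17 ≈ 4.123 rad/s.

ωₙ ≈ 4.123 rad/s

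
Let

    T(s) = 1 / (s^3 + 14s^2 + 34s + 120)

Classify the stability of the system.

The denominator s^3 + 14s^2 + 34s + 120 factors as (s^2 + 2s + 10)(s + 12), giving poles at s = -1 ± 3j, -12.
Since all poles lie strictly in the left half-plane, the system is stable.

stable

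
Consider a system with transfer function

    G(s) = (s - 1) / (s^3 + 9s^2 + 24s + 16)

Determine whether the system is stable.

stable

The denominator s^3 + 9s^2 + 24s + 16 factors as (s + 1)(s + 4)^2, giving poles at s = -1, -4, -4.
Since all poles lie strictly in the left half-plane, the system is stable.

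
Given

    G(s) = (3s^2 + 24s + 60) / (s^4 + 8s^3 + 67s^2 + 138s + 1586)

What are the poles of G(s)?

The poles are the roots of the denominator s^4 + 8s^3 + 67s^2 + 138s + 1586 = 0.
No real roots exist; factor into two real quadratics: (s^2 - 2s + 26)(s^2 + 10s + 61) = 0.
Each quadratic gives a conjugate pair via the quadratic formula.

s = 1 + 5j, 1 - 5j, -5 + 6j, -5 - 6j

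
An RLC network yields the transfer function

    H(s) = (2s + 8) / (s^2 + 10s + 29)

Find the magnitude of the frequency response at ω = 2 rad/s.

|H(j2)| ≈ 0.2794

Substitute s = j2: numerator = 8 + j4, denominator = 25 + j20.
|H(j2)| = |8 + j4| / |25 + j20| = 8.9443 / 32.016 ≈ 0.2794.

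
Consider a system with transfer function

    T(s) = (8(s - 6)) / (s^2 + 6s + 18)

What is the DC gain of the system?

T(0) = -8/3 ≈ -2.667

At s = 0 each factor (s + a) contributes a and each (s^2 + bs + c) contributes c.
T(0) = 8·(-6) / ((18)) = -48/18 = -8/3.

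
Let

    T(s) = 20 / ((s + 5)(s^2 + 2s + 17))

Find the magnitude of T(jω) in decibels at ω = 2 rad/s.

|T(j2)|_dB ≈ -11.3 dB

Substitute s = j2: numerator = 20, denominator = 57 + j46.
|T(j2)| = |20| / |57 + j46| = 20 / 73.246 ≈ 0.2731.
In decibels: 20·log₁₀(0.2731) ≈ -11.3 dB.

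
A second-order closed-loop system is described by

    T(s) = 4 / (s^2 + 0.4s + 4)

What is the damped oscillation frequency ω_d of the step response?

Comparing s^2 + 0.4s + 4 to s^2 + 2ζωₙs + ωₙ²: ωₙ = 2 rad/s and ζ = 0.4/(2·2) = 0.1.
ζωₙ = 0.4/2 = 0.2, so ω_d = ωₙ√(1−ζ²) = √(ωₙ² − (ζωₙ)²) = √(4 − 0.2²) = √3.96 ≈ 1.990 rad/s.

ω_d ≈ 1.990 rad/s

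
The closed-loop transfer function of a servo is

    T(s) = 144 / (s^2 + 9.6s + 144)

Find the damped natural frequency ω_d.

ω_d ≈ 11.00 rad/s

Comparing s^2 + 9.6s + 144 to s^2 + 2ζωₙs + ωₙ²: ωₙ = 12 rad/s and ζ = 9.6/(2·12) = 0.4.
ζωₙ = 9.6/2 = 4.8, so ω_d = ωₙ√(1−ζ²) = √(ωₙ² − (ζωₙ)²) = √(144 − 4.8²) = √120.96 ≈ 11.00 rad/s.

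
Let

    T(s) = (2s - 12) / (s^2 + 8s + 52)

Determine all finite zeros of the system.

Set the numerator to zero: 2s - 12 = 0, i.e. 2·(s - 6) = 0.
So s = 6.

s = 6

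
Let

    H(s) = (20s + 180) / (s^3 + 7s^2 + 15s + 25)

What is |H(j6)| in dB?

Substitute s = j6: numerator = 180 + j120, denominator = -227 - j126.
|H(j6)| = |180 + j120| / |-227 - j126| = 216.33 / 259.62 ≈ 0.8333.
In decibels: 20·log₁₀(0.8333) ≈ -1.58 dB.

|H(j6)|_dB ≈ -1.58 dB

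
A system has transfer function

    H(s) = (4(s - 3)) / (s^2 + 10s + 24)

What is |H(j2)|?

|H(j2)| ≈ 0.5099

Substitute s = j2: numerator = -12 + j8, denominator = 20 + j20.
|H(j2)| = |-12 + j8| / |20 + j20| = 14.422 / 28.284 ≈ 0.5099.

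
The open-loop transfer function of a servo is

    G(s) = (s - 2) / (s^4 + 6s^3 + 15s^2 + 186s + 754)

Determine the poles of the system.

The poles are the roots of the denominator s^4 + 6s^3 + 15s^2 + 186s + 754 = 0.
No real roots exist; factor into two real quadratics: (s^2 - 4s + 29)(s^2 + 10s + 26) = 0.
Each quadratic gives a conjugate pair via the quadratic formula.

s = 2 ± 5j, -5 ± j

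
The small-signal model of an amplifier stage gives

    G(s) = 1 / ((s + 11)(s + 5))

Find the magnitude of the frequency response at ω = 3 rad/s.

Substitute s = j3: numerator = 1, denominator = 46 + j48.
|G(j3)| = |1| / |46 + j48| = 1 / 66.483 ≈ 0.01504.

|G(j3)| ≈ 0.01504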